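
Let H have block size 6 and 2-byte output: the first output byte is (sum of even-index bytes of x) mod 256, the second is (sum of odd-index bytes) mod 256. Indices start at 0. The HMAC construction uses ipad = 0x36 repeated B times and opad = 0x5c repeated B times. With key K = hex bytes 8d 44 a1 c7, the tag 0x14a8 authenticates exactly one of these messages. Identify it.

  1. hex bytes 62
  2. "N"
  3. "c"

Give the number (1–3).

Key hex bytes 8d 44 a1 c7 is 4 bytes ≤ B = 6; zero-pad to 6 bytes: K' = 8d 44 a1 c7 00 00.
K' ⊕ ipad = bb 72 97 f1 36 36; K' ⊕ opad = d1 18 fd 9b 5c 5c.
m1: inner = H(bb 72 97 f1 36 36 62) = ea 99; tag = H(d1 18 fd 9b 5c 5c ea 99) = 14a8 ← matches
m2: inner = H(bb 72 97 f1 36 36 4e) = d6 99; tag = H(d1 18 fd 9b 5c 5c d6 99) = 00a8
m3: inner = H(bb 72 97 f1 36 36 63) = eb 99; tag = H(d1 18 fd 9b 5c 5c eb 99) = 15a8

1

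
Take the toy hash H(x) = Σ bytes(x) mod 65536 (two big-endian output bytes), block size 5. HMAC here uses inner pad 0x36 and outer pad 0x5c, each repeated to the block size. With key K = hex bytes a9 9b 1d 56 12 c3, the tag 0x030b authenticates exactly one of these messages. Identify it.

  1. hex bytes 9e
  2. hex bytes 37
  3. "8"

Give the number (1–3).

3

Key hex bytes a9 9b 1d 56 12 c3 is 6 bytes > B = 5, so hash it first: H(key) = 02 8c, then zero-pad to 5 bytes: K' = 02 8c 00 00 00.
K' ⊕ ipad = 34 ba 36 36 36; K' ⊕ opad = 5e d0 5c 5c 5c.
m1: inner = H(34 ba 36 36 36 9e) = 02 2e; tag = H(5e d0 5c 5c 5c 02 2e) = 0272
m2: inner = H(34 ba 36 36 36 37) = 01 c7; tag = H(5e d0 5c 5c 5c 01 c7) = 030a
m3: inner = H(34 ba 36 36 36 38) = 01 c8; tag = H(5e d0 5c 5c 5c 01 c8) = 030b ← matches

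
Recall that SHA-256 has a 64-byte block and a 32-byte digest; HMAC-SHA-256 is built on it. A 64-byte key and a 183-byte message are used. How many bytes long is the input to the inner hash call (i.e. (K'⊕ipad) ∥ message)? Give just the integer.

247

Key is 64 ≤ 64 bytes, zero-padded: |K'| = 64.
Inner input = (K'⊕ipad) ∥ m → 64 + 183 = 247 bytes.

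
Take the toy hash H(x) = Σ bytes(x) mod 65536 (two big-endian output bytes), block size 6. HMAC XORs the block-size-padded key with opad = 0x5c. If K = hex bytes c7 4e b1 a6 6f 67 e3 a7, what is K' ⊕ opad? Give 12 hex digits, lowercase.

Key hex bytes c7 4e b1 a6 6f 67 e3 a7 is 8 bytes > B = 6, so hash it first: H(key) = 04 cc, then zero-pad to 6 bytes: K' = 04 cc 00 00 00 00.
XOR each byte with 0x5c: 04⊕5c=58, cc⊕5c=90, 00⊕5c=5c, 00⊕5c=5c, 00⊕5c=5c, 00⊕5c=5c.

58905c5c5c5c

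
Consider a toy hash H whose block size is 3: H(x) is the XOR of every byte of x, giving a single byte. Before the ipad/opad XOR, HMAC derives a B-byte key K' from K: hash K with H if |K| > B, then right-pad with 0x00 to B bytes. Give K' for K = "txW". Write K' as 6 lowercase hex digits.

Key "txW" = 74 78 57 is exactly B = 3 bytes: K' = 74 78 57.

747857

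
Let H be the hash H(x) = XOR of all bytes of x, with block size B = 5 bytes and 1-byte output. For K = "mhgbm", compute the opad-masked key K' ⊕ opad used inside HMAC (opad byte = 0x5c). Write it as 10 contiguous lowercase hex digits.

31343b3e31

Key "mhgbm" = 6d 68 67 62 6d is exactly B = 5 bytes: K' = 6d 68 67 62 6d.
XOR each byte with 0x5c: 6d⊕5c=31, 68⊕5c=34, 67⊕5c=3b, 62⊕5c=3e, 6d⊕5c=31.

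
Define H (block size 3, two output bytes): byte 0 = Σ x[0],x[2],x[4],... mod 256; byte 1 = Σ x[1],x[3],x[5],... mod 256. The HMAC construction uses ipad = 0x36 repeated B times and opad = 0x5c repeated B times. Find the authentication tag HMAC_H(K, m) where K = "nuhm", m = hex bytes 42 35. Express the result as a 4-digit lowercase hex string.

Key "nuhm" = 6e 75 68 6d is 4 bytes > B = 3, so hash it first: H(key) = d6 e2, then zero-pad to 3 bytes: K' = d6 e2 00.
K' ⊕ ipad = e0 d4 36.  K' ⊕ opad = 8a be 5c.
Inner input = (K'⊕ipad) ∥ m = e0 d4 36 ∥ 42 35.
Inner hash: even-index sum = 331 mod 256 = 75; odd-index sum = 278 mod 256 = 22 → 4b 16.
Outer input = (K'⊕opad) ∥ inner = 8a be 5c ∥ 4b 16.
Outer hash (tag): even-index sum = 252 mod 256 = 252; odd-index sum = 265 mod 256 = 9 → fc 09.

fc09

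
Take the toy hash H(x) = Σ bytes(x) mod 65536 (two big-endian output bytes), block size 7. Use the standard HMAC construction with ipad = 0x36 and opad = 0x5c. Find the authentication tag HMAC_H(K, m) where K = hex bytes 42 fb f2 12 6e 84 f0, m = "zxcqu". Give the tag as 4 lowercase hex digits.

Key hex bytes 42 fb f2 12 6e 84 f0 is exactly B = 7 bytes: K' = 42 fb f2 12 6e 84 f0.
K' ⊕ ipad = 74 cd c4 24 58 b2 c6.  K' ⊕ opad = 1e a7 ae 4e 32 d8 ac.
Inner input = (K'⊕ipad) ∥ m = 74 cd c4 24 58 b2 c6 ∥ 7a 78 63 71 75.
Inner hash: sum = 116+205+196+36+88+178+198+122+120+99+113+117 = 1588 → 06 34.
Outer input = (K'⊕opad) ∥ inner = 1e a7 ae 4e 32 d8 ac ∥ 06 34.
Outer hash (tag): sum = 30+167+174+78+50+216+172+6+52 = 945 → 03 b1.

03b1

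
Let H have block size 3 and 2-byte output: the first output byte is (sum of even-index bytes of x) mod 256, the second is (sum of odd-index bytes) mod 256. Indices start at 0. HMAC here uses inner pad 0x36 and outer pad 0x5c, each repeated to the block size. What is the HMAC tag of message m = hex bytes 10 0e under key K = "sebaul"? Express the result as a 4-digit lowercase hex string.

Key "sebaul" = 73 65 62 61 75 6c is 6 bytes > B = 3, so hash it first: H(key) = 4a 32, then zero-pad to 3 bytes: K' = 4a 32 00.
K' ⊕ ipad = 7c 04 36.  K' ⊕ opad = 16 6e 5c.
Inner input = (K'⊕ipad) ∥ m = 7c 04 36 ∥ 10 0e.
Inner hash: even-index sum = 192 mod 256 = 192; odd-index sum = 20 mod 256 = 20 → c0 14.
Outer input = (K'⊕opad) ∥ inner = 16 6e 5c ∥ c0 14.
Outer hash (tag): even-index sum = 134 mod 256 = 134; odd-index sum = 302 mod 256 = 46 → 86 2e.

862e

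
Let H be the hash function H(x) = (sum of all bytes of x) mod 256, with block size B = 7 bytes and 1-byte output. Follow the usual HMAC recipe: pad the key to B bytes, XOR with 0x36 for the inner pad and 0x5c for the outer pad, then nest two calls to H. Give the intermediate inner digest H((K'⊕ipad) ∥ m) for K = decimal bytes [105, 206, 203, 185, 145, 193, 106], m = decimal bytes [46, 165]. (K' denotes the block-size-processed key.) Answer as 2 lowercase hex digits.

b0

Key decimal bytes [105, 206, 203, 185, 145, 193, 106] = 69 ce cb b9 91 c1 6a is exactly B = 7 bytes: K' = 69 ce cb b9 91 c1 6a.
K' ⊕ ipad = 5f f8 fd 8f a7 f7 5c.
Inner input = 5f f8 fd 8f a7 f7 5c ∥ 2e a5.
Inner hash: sum = 95+248+253+143+167+247+92+46+165 = 1456; mod 256 = 176 → b0.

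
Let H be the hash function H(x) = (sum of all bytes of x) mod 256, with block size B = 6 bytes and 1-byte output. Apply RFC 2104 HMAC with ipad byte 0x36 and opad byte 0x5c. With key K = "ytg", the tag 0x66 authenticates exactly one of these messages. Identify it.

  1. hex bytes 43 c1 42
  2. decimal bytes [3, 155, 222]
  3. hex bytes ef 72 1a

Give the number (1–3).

Key "ytg" = 79 74 67 is 3 bytes ≤ B = 6; zero-pad to 6 bytes: K' = 79 74 67 00 00 00.
K' ⊕ ipad = 4f 42 51 36 36 36; K' ⊕ opad = 25 28 3b 5c 5c 5c.
m1: inner = H(4f 42 51 36 36 36 43 c1 42) = ca; tag = H(25 28 3b 5c 5c 5c ca) = 66 ← matches
m2: inner = H(4f 42 51 36 36 36 03 9b de) = 00; tag = H(25 28 3b 5c 5c 5c 00) = 9c
m3: inner = H(4f 42 51 36 36 36 ef 72 1a) = ff; tag = H(25 28 3b 5c 5c 5c ff) = 9b

1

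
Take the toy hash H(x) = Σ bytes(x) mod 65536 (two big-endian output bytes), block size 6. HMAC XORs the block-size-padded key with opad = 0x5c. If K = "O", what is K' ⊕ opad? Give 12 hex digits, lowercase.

Key "O" = 4f is 1 byte ≤ B = 6; zero-pad to 6 bytes: K' = 4f 00 00 00 00 00.
XOR each byte with 0x5c: 4f⊕5c=13, 00⊕5c=5c, 00⊕5c=5c, 00⊕5c=5c, 00⊕5c=5c, 00⊕5c=5c.

135c5c5c5c5c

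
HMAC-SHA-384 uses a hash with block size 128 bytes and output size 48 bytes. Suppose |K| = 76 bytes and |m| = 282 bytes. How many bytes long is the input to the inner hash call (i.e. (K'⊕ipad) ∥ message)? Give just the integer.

Key is 76 ≤ 128 bytes, zero-padded: |K'| = 128.
Inner input = (K'⊕ipad) ∥ m → 128 + 282 = 410 bytes.

410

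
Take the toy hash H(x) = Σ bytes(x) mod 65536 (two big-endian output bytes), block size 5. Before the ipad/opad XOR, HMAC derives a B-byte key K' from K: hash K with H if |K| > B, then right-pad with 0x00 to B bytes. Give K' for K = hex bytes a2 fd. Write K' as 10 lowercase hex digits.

Key hex bytes a2 fd is 2 bytes ≤ B = 5; zero-pad to 5 bytes: K' = a2 fd 00 00 00.

a2fd000000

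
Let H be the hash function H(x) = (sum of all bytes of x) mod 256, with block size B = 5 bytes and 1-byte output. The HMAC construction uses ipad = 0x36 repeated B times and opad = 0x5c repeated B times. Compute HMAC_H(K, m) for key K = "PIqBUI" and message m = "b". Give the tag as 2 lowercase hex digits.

3c

Key "PIqBUI" = 50 49 71 42 55 49 is 6 bytes > B = 5, so hash it first: H(key) = ea, then zero-pad to 5 bytes: K' = ea 00 00 00 00.
K' ⊕ ipad = dc 36 36 36 36.  K' ⊕ opad = b6 5c 5c 5c 5c.
Inner input = (K'⊕ipad) ∥ m = dc 36 36 36 36 ∥ 62.
Inner hash: sum = 220+54+54+54+54+98 = 534; mod 256 = 22 → 16.
Outer input = (K'⊕opad) ∥ inner = b6 5c 5c 5c 5c ∥ 16.
Outer hash (tag): sum = 182+92+92+92+92+22 = 572; mod 256 = 60 → 3c.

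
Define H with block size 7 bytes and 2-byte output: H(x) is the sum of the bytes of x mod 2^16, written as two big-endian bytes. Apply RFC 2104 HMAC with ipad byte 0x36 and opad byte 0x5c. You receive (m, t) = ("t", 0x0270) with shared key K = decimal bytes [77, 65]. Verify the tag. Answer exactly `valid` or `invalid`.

valid

Key decimal bytes [77, 65] = 4d 41 is 2 bytes ≤ B = 7; zero-pad to 7 bytes: K' = 4d 41 00 00 00 00 00.
K' ⊕ ipad = 7b 77 36 36 36 36 36; K' ⊕ opad = 11 1d 5c 5c 5c 5c 5c.
Inner hash: sum = 123+119+54+54+54+54+54+116 = 628 → 02 74.
Outer hash (recomputed tag): sum = 17+29+92+92+92+92+92+2+116 = 624 → 02 70.
Recomputed tag = 0270; claimed = 0270 → match.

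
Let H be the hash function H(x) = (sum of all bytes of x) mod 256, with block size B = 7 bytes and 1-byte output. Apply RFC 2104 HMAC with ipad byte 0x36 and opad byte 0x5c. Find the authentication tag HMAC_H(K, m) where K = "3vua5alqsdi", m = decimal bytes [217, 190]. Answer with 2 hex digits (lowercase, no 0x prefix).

Key "3vua5alqsdi" = 33 76 75 61 35 61 6c 71 73 64 69 is 11 bytes > B = 7, so hash it first: H(key) = 32, then zero-pad to 7 bytes: K' = 32 00 00 00 00 00 00.
K' ⊕ ipad = 04 36 36 36 36 36 36.  K' ⊕ opad = 6e 5c 5c 5c 5c 5c 5c.
Inner input = (K'⊕ipad) ∥ m = 04 36 36 36 36 36 36 ∥ d9 be.
Inner hash: sum = 4+54+54+54+54+54+54+217+190 = 735; mod 256 = 223 → df.
Outer input = (K'⊕opad) ∥ inner = 6e 5c 5c 5c 5c 5c 5c ∥ df.
Outer hash (tag): sum = 110+92+92+92+92+92+92+223 = 885; mod 256 = 117 → 75.

75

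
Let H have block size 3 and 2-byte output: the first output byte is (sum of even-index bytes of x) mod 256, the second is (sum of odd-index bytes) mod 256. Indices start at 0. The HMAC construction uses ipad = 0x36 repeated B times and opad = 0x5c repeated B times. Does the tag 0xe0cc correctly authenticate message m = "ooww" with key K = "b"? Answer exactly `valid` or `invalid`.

Key "b" = 62 is 1 byte ≤ B = 3; zero-pad to 3 bytes: K' = 62 00 00.
K' ⊕ ipad = 54 36 36; K' ⊕ opad = 3e 5c 5c.
Inner hash: even-index sum = 368 mod 256 = 112; odd-index sum = 284 mod 256 = 28 → 70 1c.
Outer hash (recomputed tag): even-index sum = 182 mod 256 = 182; odd-index sum = 204 mod 256 = 204 → b6 cc.
Recomputed tag = b6cc; claimed = e0cc → mismatch.

invalid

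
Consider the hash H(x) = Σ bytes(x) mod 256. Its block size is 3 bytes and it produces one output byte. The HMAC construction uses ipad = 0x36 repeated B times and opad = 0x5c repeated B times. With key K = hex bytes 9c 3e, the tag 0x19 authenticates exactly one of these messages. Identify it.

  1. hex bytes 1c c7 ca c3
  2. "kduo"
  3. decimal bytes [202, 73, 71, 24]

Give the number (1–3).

Key hex bytes 9c 3e is 2 bytes ≤ B = 3; zero-pad to 3 bytes: K' = 9c 3e 00.
K' ⊕ ipad = aa 08 36; K' ⊕ opad = c0 62 5c.
m1: inner = H(aa 08 36 1c c7 ca c3) = 58; tag = H(c0 62 5c 58) = d6
m2: inner = H(aa 08 36 6b 64 75 6f) = 9b; tag = H(c0 62 5c 9b) = 19 ← matches
m3: inner = H(aa 08 36 ca 49 47 18) = 5a; tag = H(c0 62 5c 5a) = d8

2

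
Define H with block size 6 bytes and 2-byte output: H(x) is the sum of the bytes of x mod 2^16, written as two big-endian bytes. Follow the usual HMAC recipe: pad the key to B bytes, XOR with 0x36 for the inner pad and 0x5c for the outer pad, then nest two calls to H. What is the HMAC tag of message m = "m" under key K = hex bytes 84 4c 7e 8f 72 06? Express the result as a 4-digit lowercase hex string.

Key hex bytes 84 4c 7e 8f 72 06 is exactly B = 6 bytes: K' = 84 4c 7e 8f 72 06.
K' ⊕ ipad = b2 7a 48 b9 44 30.  K' ⊕ opad = d8 10 22 d3 2e 5a.
Inner input = (K'⊕ipad) ∥ m = b2 7a 48 b9 44 30 ∥ 6d.
Inner hash: sum = 178+122+72+185+68+48+109 = 782 → 03 0e.
Outer input = (K'⊕opad) ∥ inner = d8 10 22 d3 2e 5a ∥ 03 0e.
Outer hash (tag): sum = 216+16+34+211+46+90+3+14 = 630 → 02 76.

0276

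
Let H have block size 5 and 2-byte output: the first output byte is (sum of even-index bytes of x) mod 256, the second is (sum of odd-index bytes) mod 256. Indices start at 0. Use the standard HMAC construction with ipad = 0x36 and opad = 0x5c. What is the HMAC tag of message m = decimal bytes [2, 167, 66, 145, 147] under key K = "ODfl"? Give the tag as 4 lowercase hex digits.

Key "ODfl" = 4f 44 66 6c is 4 bytes ≤ B = 5; zero-pad to 5 bytes: K' = 4f 44 66 6c 00.
K' ⊕ ipad = 79 72 50 5a 36.  K' ⊕ opad = 13 18 3a 30 5c.
Inner input = (K'⊕ipad) ∥ m = 79 72 50 5a 36 ∥ 02 a7 42 91 93.
Inner hash: even-index sum = 567 mod 256 = 55; odd-index sum = 419 mod 256 = 163 → 37 a3.
Outer input = (K'⊕opad) ∥ inner = 13 18 3a 30 5c ∥ 37 a3.
Outer hash (tag): even-index sum = 332 mod 256 = 76; odd-index sum = 127 mod 256 = 127 → 4c 7f.

4c7f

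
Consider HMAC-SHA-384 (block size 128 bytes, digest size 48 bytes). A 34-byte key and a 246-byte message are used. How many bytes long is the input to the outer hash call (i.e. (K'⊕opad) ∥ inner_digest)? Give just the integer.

Key is 34 ≤ 128 bytes, zero-padded: |K'| = 128.
Outer input = (K'⊕opad) ∥ H(inner) → 128 + 48 = 176 bytes.

176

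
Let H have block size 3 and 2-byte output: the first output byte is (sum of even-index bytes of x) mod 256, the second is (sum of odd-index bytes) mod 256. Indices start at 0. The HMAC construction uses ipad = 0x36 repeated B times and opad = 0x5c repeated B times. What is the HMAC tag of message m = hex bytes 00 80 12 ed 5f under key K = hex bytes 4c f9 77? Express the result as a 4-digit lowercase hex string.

7bcd

Key hex bytes 4c f9 77 is exactly B = 3 bytes: K' = 4c f9 77.
K' ⊕ ipad = 7a cf 41.  K' ⊕ opad = 10 a5 2b.
Inner input = (K'⊕ipad) ∥ m = 7a cf 41 ∥ 00 80 12 ed 5f.
Inner hash: even-index sum = 552 mod 256 = 40; odd-index sum = 320 mod 256 = 64 → 28 40.
Outer input = (K'⊕opad) ∥ inner = 10 a5 2b ∥ 28 40.
Outer hash (tag): even-index sum = 123 mod 256 = 123; odd-index sum = 205 mod 256 = 205 → 7b cd.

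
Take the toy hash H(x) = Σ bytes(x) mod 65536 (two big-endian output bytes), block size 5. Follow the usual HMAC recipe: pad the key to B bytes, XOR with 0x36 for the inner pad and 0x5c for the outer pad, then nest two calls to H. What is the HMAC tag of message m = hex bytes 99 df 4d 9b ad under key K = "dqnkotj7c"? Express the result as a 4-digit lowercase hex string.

Key "dqnkotj7c" = 64 71 6e 6b 6f 74 6a 37 63 is 9 bytes > B = 5, so hash it first: H(key) = 03 95, then zero-pad to 5 bytes: K' = 03 95 00 00 00.
K' ⊕ ipad = 35 a3 36 36 36.  K' ⊕ opad = 5f c9 5c 5c 5c.
Inner input = (K'⊕ipad) ∥ m = 35 a3 36 36 36 ∥ 99 df 4d 9b ad.
Inner hash: sum = 53+163+54+54+54+153+223+77+155+173 = 1159 → 04 87.
Outer input = (K'⊕opad) ∥ inner = 5f c9 5c 5c 5c ∥ 04 87.
Outer hash (tag): sum = 95+201+92+92+92+4+135 = 711 → 02 c7.

02c7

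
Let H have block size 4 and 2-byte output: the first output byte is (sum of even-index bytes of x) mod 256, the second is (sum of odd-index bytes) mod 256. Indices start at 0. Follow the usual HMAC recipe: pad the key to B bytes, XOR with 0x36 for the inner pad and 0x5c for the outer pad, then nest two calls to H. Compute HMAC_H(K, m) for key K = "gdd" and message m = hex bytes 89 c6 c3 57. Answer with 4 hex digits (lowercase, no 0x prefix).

6239

Key "gdd" = 67 64 64 is 3 bytes ≤ B = 4; zero-pad to 4 bytes: K' = 67 64 64 00.
K' ⊕ ipad = 51 52 52 36.  K' ⊕ opad = 3b 38 38 5c.
Inner input = (K'⊕ipad) ∥ m = 51 52 52 36 ∥ 89 c6 c3 57.
Inner hash: even-index sum = 495 mod 256 = 239; odd-index sum = 421 mod 256 = 165 → ef a5.
Outer input = (K'⊕opad) ∥ inner = 3b 38 38 5c ∥ ef a5.
Outer hash (tag): even-index sum = 354 mod 256 = 98; odd-index sum = 313 mod 256 = 57 → 62 39.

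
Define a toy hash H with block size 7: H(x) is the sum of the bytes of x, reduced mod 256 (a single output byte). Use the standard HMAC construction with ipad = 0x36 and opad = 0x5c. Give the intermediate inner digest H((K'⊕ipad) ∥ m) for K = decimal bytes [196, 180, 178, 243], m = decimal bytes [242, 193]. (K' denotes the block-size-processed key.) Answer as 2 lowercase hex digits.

Key decimal bytes [196, 180, 178, 243] = c4 b4 b2 f3 is 4 bytes ≤ B = 7; zero-pad to 7 bytes: K' = c4 b4 b2 f3 00 00 00.
K' ⊕ ipad = f2 82 84 c5 36 36 36.
Inner input = f2 82 84 c5 36 36 36 ∥ f2 c1.
Inner hash: sum = 242+130+132+197+54+54+54+242+193 = 1298; mod 256 = 18 → 12.

12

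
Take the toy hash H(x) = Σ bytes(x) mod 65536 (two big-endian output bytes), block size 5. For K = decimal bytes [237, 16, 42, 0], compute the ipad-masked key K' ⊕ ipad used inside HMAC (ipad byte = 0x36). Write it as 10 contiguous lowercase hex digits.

db261c3636

Key decimal bytes [237, 16, 42, 0] = ed 10 2a 00 is 4 bytes ≤ B = 5; zero-pad to 5 bytes: K' = ed 10 2a 00 00.
XOR each byte with 0x36: ed⊕36=db, 10⊕36=26, 2a⊕36=1c, 00⊕36=36, 00⊕36=36.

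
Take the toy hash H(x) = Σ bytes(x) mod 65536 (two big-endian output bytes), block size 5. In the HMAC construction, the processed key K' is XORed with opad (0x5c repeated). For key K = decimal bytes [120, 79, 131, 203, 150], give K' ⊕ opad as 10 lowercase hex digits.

Key decimal bytes [120, 79, 131, 203, 150] = 78 4f 83 cb 96 is exactly B = 5 bytes: K' = 78 4f 83 cb 96.
XOR each byte with 0x5c: 78⊕5c=24, 4f⊕5c=13, 83⊕5c=df, cb⊕5c=97, 96⊕5c=ca.

2413df97ca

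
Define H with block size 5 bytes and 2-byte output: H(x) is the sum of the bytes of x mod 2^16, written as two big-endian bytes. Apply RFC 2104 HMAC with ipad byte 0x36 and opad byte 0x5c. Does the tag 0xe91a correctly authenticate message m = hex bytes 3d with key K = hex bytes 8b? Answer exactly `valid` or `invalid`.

invalid

Key hex bytes 8b is 1 byte ≤ B = 5; zero-pad to 5 bytes: K' = 8b 00 00 00 00.
K' ⊕ ipad = bd 36 36 36 36; K' ⊕ opad = d7 5c 5c 5c 5c.
Inner hash: sum = 189+54+54+54+54+61 = 466 → 01 d2.
Outer hash (recomputed tag): sum = 215+92+92+92+92+1+210 = 794 → 03 1a.
Recomputed tag = 031a; claimed = e91a → mismatch.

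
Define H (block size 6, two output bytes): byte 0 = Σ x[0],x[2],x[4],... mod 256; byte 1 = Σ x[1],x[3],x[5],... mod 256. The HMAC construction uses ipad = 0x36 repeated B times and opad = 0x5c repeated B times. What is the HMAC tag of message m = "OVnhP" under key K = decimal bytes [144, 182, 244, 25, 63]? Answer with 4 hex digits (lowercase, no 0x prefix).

552e

Key decimal bytes [144, 182, 244, 25, 63] = 90 b6 f4 19 3f is 5 bytes ≤ B = 6; zero-pad to 6 bytes: K' = 90 b6 f4 19 3f 00.
K' ⊕ ipad = a6 80 c2 2f 09 36.  K' ⊕ opad = cc ea a8 45 63 5c.
Inner input = (K'⊕ipad) ∥ m = a6 80 c2 2f 09 36 ∥ 4f 56 6e 68 50.
Inner hash: even-index sum = 638 mod 256 = 126; odd-index sum = 419 mod 256 = 163 → 7e a3.
Outer input = (K'⊕opad) ∥ inner = cc ea a8 45 63 5c ∥ 7e a3.
Outer hash (tag): even-index sum = 597 mod 256 = 85; odd-index sum = 558 mod 256 = 46 → 55 2e.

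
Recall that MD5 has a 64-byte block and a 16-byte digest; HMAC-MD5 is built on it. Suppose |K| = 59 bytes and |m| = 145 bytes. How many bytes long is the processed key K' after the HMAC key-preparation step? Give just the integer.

Key is 59 ≤ 64 bytes, zero-padded: |K'| = 64.

64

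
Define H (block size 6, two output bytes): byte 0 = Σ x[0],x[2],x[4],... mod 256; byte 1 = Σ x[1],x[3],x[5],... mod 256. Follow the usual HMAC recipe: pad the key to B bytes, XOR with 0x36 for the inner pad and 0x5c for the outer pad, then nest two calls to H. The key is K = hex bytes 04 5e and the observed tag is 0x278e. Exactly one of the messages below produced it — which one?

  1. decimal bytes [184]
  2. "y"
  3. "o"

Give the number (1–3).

2

Key hex bytes 04 5e is 2 bytes ≤ B = 6; zero-pad to 6 bytes: K' = 04 5e 00 00 00 00.
K' ⊕ ipad = 32 68 36 36 36 36; K' ⊕ opad = 58 02 5c 5c 5c 5c.
m1: inner = H(32 68 36 36 36 36 b8) = 56 d4; tag = H(58 02 5c 5c 5c 5c 56 d4) = 668e
m2: inner = H(32 68 36 36 36 36 79) = 17 d4; tag = H(58 02 5c 5c 5c 5c 17 d4) = 278e ← matches
m3: inner = H(32 68 36 36 36 36 6f) = 0d d4; tag = H(58 02 5c 5c 5c 5c 0d d4) = 1d8e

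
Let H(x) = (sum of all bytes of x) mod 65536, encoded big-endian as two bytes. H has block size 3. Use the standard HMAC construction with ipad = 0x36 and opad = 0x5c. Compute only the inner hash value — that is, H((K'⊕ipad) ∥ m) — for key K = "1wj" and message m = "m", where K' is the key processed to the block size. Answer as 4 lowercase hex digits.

0111

Key "1wj" = 31 77 6a is exactly B = 3 bytes: K' = 31 77 6a.
K' ⊕ ipad = 07 41 5c.
Inner input = 07 41 5c ∥ 6d.
Inner hash: sum = 7+65+92+109 = 273 → 01 11.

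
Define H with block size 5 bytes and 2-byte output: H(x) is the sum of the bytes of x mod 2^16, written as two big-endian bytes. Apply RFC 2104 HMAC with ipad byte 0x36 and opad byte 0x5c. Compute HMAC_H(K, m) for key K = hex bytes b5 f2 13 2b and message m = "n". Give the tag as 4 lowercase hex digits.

02e8

Key hex bytes b5 f2 13 2b is 4 bytes ≤ B = 5; zero-pad to 5 bytes: K' = b5 f2 13 2b 00.
K' ⊕ ipad = 83 c4 25 1d 36.  K' ⊕ opad = e9 ae 4f 77 5c.
Inner input = (K'⊕ipad) ∥ m = 83 c4 25 1d 36 ∥ 6e.
Inner hash: sum = 131+196+37+29+54+110 = 557 → 02 2d.
Outer input = (K'⊕opad) ∥ inner = e9 ae 4f 77 5c ∥ 02 2d.
Outer hash (tag): sum = 233+174+79+119+92+2+45 = 744 → 02 e8.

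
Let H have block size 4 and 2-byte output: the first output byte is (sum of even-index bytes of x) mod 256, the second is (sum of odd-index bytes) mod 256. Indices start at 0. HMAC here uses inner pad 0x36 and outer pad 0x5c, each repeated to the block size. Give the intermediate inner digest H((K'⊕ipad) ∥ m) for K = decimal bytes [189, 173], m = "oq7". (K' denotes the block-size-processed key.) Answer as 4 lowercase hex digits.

6742

Key decimal bytes [189, 173] = bd ad is 2 bytes ≤ B = 4; zero-pad to 4 bytes: K' = bd ad 00 00.
K' ⊕ ipad = 8b 9b 36 36.
Inner input = 8b 9b 36 36 ∥ 6f 71 37.
Inner hash: even-index sum = 359 mod 256 = 103; odd-index sum = 322 mod 256 = 66 → 67 42.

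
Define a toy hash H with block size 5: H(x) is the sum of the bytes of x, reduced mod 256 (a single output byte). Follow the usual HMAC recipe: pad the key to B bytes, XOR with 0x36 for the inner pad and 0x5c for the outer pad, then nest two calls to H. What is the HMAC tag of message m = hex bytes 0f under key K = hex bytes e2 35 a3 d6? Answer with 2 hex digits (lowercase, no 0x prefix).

9d

Key hex bytes e2 35 a3 d6 is 4 bytes ≤ B = 5; zero-pad to 5 bytes: K' = e2 35 a3 d6 00.
K' ⊕ ipad = d4 03 95 e0 36.  K' ⊕ opad = be 69 ff 8a 5c.
Inner input = (K'⊕ipad) ∥ m = d4 03 95 e0 36 ∥ 0f.
Inner hash: sum = 212+3+149+224+54+15 = 657; mod 256 = 145 → 91.
Outer input = (K'⊕opad) ∥ inner = be 69 ff 8a 5c ∥ 91.
Outer hash (tag): sum = 190+105+255+138+92+145 = 925; mod 256 = 157 → 9d.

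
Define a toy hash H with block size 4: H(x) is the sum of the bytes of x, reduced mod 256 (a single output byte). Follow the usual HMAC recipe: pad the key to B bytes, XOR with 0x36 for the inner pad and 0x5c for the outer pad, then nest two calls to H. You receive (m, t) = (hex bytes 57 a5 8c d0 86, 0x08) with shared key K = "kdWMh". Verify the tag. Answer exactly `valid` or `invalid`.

valid

Key "kdWMh" = 6b 64 57 4d 68 is 5 bytes > B = 4, so hash it first: H(key) = db, then zero-pad to 4 bytes: K' = db 00 00 00.
K' ⊕ ipad = ed 36 36 36; K' ⊕ opad = 87 5c 5c 5c.
Inner hash: sum = 237+54+54+54+87+165+140+208+134 = 1133; mod 256 = 109 → 6d.
Outer hash (recomputed tag): sum = 135+92+92+92+109 = 520; mod 256 = 8 → 08.
Recomputed tag = 08; claimed = 08 → match.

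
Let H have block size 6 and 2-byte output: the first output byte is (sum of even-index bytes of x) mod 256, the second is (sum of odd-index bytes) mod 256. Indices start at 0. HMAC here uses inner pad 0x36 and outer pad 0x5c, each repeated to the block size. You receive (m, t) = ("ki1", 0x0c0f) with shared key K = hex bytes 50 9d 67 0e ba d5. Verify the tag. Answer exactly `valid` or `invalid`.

invalid

Key hex bytes 50 9d 67 0e ba d5 is exactly B = 6 bytes: K' = 50 9d 67 0e ba d5.
K' ⊕ ipad = 66 ab 51 38 8c e3; K' ⊕ opad = 0c c1 3b 52 e6 89.
Inner hash: even-index sum = 479 mod 256 = 223; odd-index sum = 559 mod 256 = 47 → df 2f.
Outer hash (recomputed tag): even-index sum = 524 mod 256 = 12; odd-index sum = 459 mod 256 = 203 → 0c cb.
Recomputed tag = 0ccb; claimed = 0c0f → mismatch.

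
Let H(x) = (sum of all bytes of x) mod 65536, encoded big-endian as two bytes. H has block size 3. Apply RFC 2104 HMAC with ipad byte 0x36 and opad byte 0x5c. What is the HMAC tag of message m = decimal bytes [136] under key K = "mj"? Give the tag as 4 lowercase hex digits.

0139

Key "mj" = 6d 6a is 2 bytes ≤ B = 3; zero-pad to 3 bytes: K' = 6d 6a 00.
K' ⊕ ipad = 5b 5c 36.  K' ⊕ opad = 31 36 5c.
Inner input = (K'⊕ipad) ∥ m = 5b 5c 36 ∥ 88.
Inner hash: sum = 91+92+54+136 = 373 → 01 75.
Outer input = (K'⊕opad) ∥ inner = 31 36 5c ∥ 01 75.
Outer hash (tag): sum = 49+54+92+1+117 = 313 → 01 39.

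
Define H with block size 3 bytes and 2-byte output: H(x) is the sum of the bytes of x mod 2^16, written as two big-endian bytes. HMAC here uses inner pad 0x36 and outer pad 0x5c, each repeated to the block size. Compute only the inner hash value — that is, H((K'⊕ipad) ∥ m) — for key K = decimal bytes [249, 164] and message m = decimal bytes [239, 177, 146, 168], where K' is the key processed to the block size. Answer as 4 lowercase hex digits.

0471

Key decimal bytes [249, 164] = f9 a4 is 2 bytes ≤ B = 3; zero-pad to 3 bytes: K' = f9 a4 00.
K' ⊕ ipad = cf 92 36.
Inner input = cf 92 36 ∥ ef b1 92 a8.
Inner hash: sum = 207+146+54+239+177+146+168 = 1137 → 04 71.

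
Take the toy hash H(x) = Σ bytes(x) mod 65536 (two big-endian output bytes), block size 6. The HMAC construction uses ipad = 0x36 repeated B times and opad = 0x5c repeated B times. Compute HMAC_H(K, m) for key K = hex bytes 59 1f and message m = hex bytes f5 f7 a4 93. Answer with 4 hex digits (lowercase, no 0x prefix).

Key hex bytes 59 1f is 2 bytes ≤ B = 6; zero-pad to 6 bytes: K' = 59 1f 00 00 00 00.
K' ⊕ ipad = 6f 29 36 36 36 36.  K' ⊕ opad = 05 43 5c 5c 5c 5c.
Inner input = (K'⊕ipad) ∥ m = 6f 29 36 36 36 36 ∥ f5 f7 a4 93.
Inner hash: sum = 111+41+54+54+54+54+245+247+164+147 = 1171 → 04 93.
Outer input = (K'⊕opad) ∥ inner = 05 43 5c 5c 5c 5c ∥ 04 93.
Outer hash (tag): sum = 5+67+92+92+92+92+4+147 = 591 → 02 4f.

024f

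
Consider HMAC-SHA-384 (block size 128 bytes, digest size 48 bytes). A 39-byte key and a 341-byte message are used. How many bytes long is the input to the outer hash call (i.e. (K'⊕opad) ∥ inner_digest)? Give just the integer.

176

Key is 39 ≤ 128 bytes, zero-padded: |K'| = 128.
Outer input = (K'⊕opad) ∥ H(inner) → 128 + 48 = 176 bytes.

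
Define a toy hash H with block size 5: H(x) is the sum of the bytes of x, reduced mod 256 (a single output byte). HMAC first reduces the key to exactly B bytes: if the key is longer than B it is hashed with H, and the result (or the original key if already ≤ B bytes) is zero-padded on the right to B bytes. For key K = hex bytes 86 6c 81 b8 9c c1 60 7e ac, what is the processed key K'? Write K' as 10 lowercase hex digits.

|K| = 9 > B = 5, so first hash the key.
H(K): sum = 134+108+129+184+156+193+96+126+172 = 1298; mod 256 = 18 → 12.
Zero-pad H(K) = 12 to 5 bytes: K' = 12 00 00 00 00.

1200000000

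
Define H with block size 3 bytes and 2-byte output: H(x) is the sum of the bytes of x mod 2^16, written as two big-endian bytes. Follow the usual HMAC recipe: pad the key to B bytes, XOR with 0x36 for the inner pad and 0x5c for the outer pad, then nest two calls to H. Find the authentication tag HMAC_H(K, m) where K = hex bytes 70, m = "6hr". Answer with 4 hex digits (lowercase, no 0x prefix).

01a7

Key hex bytes 70 is 1 byte ≤ B = 3; zero-pad to 3 bytes: K' = 70 00 00.
K' ⊕ ipad = 46 36 36.  K' ⊕ opad = 2c 5c 5c.
Inner input = (K'⊕ipad) ∥ m = 46 36 36 ∥ 36 68 72.
Inner hash: sum = 70+54+54+54+104+114 = 450 → 01 c2.
Outer input = (K'⊕opad) ∥ inner = 2c 5c 5c ∥ 01 c2.
Outer hash (tag): sum = 44+92+92+1+194 = 423 → 01 a7.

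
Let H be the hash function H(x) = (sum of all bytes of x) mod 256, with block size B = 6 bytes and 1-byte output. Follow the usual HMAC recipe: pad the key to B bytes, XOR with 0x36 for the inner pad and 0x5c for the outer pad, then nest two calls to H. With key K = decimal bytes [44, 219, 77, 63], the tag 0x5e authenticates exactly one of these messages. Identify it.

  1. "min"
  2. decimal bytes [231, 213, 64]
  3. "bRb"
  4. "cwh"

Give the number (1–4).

Key decimal bytes [44, 219, 77, 63] = 2c db 4d 3f is 4 bytes ≤ B = 6; zero-pad to 6 bytes: K' = 2c db 4d 3f 00 00.
K' ⊕ ipad = 1a ed 7b 09 36 36; K' ⊕ opad = 70 87 11 63 5c 5c.
m1: inner = H(1a ed 7b 09 36 36 6d 69 6e) = 3b; tag = H(70 87 11 63 5c 5c 3b) = 5e ← matches
m2: inner = H(1a ed 7b 09 36 36 e7 d5 40) = f3; tag = H(70 87 11 63 5c 5c f3) = 16
m3: inner = H(1a ed 7b 09 36 36 62 52 62) = 0d; tag = H(70 87 11 63 5c 5c 0d) = 30
m4: inner = H(1a ed 7b 09 36 36 63 77 68) = 39; tag = H(70 87 11 63 5c 5c 39) = 5c

1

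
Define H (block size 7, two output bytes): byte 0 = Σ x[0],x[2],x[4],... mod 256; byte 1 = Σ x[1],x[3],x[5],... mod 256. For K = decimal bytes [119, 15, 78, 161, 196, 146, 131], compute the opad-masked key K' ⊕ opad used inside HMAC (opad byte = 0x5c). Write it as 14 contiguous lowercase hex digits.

2b5312fd98cedf

Key decimal bytes [119, 15, 78, 161, 196, 146, 131] = 77 0f 4e a1 c4 92 83 is exactly B = 7 bytes: K' = 77 0f 4e a1 c4 92 83.
XOR each byte with 0x5c: 77⊕5c=2b, 0f⊕5c=53, 4e⊕5c=12, a1⊕5c=fd, c4⊕5c=98, 92⊕5c=ce, 83⊕5c=df.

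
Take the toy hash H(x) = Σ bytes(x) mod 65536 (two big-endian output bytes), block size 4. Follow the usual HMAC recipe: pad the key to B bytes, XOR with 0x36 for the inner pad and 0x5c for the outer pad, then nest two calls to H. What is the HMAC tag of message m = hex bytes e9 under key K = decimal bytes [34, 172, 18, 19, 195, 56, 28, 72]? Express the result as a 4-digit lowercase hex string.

0212

Key decimal bytes [34, 172, 18, 19, 195, 56, 28, 72] = 22 ac 12 13 c3 38 1c 48 is 8 bytes > B = 4, so hash it first: H(key) = 02 52, then zero-pad to 4 bytes: K' = 02 52 00 00.
K' ⊕ ipad = 34 64 36 36.  K' ⊕ opad = 5e 0e 5c 5c.
Inner input = (K'⊕ipad) ∥ m = 34 64 36 36 ∥ e9.
Inner hash: sum = 52+100+54+54+233 = 493 → 01 ed.
Outer input = (K'⊕opad) ∥ inner = 5e 0e 5c 5c ∥ 01 ed.
Outer hash (tag): sum = 94+14+92+92+1+237 = 530 → 02 12.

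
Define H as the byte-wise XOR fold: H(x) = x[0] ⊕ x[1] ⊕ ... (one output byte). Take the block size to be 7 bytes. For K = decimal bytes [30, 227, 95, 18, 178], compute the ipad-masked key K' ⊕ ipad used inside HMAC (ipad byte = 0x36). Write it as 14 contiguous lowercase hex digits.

28d56924843636

Key decimal bytes [30, 227, 95, 18, 178] = 1e e3 5f 12 b2 is 5 bytes ≤ B = 7; zero-pad to 7 bytes: K' = 1e e3 5f 12 b2 00 00.
XOR each byte with 0x36: 1e⊕36=28, e3⊕36=d5, 5f⊕36=69, 12⊕36=24, b2⊕36=84, 00⊕36=36, 00⊕36=36.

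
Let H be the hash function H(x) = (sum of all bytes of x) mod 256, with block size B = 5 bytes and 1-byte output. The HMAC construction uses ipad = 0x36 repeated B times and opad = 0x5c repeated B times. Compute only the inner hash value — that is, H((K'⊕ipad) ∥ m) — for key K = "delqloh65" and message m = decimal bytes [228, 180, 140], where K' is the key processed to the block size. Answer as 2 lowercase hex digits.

Key "delqloh65" = 64 65 6c 71 6c 6f 68 36 35 is 9 bytes > B = 5, so hash it first: H(key) = 54, then zero-pad to 5 bytes: K' = 54 00 00 00 00.
K' ⊕ ipad = 62 36 36 36 36.
Inner input = 62 36 36 36 36 ∥ e4 b4 8c.
Inner hash: sum = 98+54+54+54+54+228+180+140 = 862; mod 256 = 94 → 5e.

5e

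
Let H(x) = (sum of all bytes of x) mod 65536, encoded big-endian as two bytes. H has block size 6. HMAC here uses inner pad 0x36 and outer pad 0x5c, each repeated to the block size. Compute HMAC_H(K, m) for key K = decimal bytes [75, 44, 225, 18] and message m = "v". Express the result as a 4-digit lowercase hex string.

02c0

Key decimal bytes [75, 44, 225, 18] = 4b 2c e1 12 is 4 bytes ≤ B = 6; zero-pad to 6 bytes: K' = 4b 2c e1 12 00 00.
K' ⊕ ipad = 7d 1a d7 24 36 36.  K' ⊕ opad = 17 70 bd 4e 5c 5c.
Inner input = (K'⊕ipad) ∥ m = 7d 1a d7 24 36 36 ∥ 76.
Inner hash: sum = 125+26+215+36+54+54+118 = 628 → 02 74.
Outer input = (K'⊕opad) ∥ inner = 17 70 bd 4e 5c 5c ∥ 02 74.
Outer hash (tag): sum = 23+112+189+78+92+92+2+116 = 704 → 02 c0.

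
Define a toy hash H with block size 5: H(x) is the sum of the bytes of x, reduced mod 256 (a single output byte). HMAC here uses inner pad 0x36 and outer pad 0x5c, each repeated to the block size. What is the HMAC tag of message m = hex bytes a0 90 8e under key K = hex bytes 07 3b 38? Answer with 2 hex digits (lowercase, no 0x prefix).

54

Key hex bytes 07 3b 38 is 3 bytes ≤ B = 5; zero-pad to 5 bytes: K' = 07 3b 38 00 00.
K' ⊕ ipad = 31 0d 0e 36 36.  K' ⊕ opad = 5b 67 64 5c 5c.
Inner input = (K'⊕ipad) ∥ m = 31 0d 0e 36 36 ∥ a0 90 8e.
Inner hash: sum = 49+13+14+54+54+160+144+142 = 630; mod 256 = 118 → 76.
Outer input = (K'⊕opad) ∥ inner = 5b 67 64 5c 5c ∥ 76.
Outer hash (tag): sum = 91+103+100+92+92+118 = 596; mod 256 = 84 → 54.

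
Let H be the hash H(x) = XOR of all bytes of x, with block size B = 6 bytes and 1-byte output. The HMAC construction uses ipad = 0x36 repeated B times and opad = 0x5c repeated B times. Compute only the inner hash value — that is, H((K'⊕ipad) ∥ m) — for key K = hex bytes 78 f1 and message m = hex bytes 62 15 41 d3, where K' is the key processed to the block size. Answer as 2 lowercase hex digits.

6c

Key hex bytes 78 f1 is 2 bytes ≤ B = 6; zero-pad to 6 bytes: K' = 78 f1 00 00 00 00.
K' ⊕ ipad = 4e c7 36 36 36 36.
Inner input = 4e c7 36 36 36 36 ∥ 62 15 41 d3.
Inner hash: XOR 4e⊕c7⊕36⊕36⊕36⊕36⊕62⊕15⊕41⊕d3 = 6c.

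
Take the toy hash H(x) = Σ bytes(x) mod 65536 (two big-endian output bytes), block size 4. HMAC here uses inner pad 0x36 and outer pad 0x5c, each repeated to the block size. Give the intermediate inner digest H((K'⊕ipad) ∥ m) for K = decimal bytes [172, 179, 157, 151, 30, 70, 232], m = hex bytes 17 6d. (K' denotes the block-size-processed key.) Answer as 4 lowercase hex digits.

Key decimal bytes [172, 179, 157, 151, 30, 70, 232] = ac b3 9d 97 1e 46 e8 is 7 bytes > B = 4, so hash it first: H(key) = 03 df, then zero-pad to 4 bytes: K' = 03 df 00 00.
K' ⊕ ipad = 35 e9 36 36.
Inner input = 35 e9 36 36 ∥ 17 6d.
Inner hash: sum = 53+233+54+54+23+109 = 526 → 02 0e.

020e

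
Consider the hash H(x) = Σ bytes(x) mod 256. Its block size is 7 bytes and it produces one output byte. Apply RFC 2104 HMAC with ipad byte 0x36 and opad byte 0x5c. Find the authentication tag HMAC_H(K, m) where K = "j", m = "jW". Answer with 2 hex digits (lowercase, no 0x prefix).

Key "j" = 6a is 1 byte ≤ B = 7; zero-pad to 7 bytes: K' = 6a 00 00 00 00 00 00.
K' ⊕ ipad = 5c 36 36 36 36 36 36.  K' ⊕ opad = 36 5c 5c 5c 5c 5c 5c.
Inner input = (K'⊕ipad) ∥ m = 5c 36 36 36 36 36 36 ∥ 6a 57.
Inner hash: sum = 92+54+54+54+54+54+54+106+87 = 609; mod 256 = 97 → 61.
Outer input = (K'⊕opad) ∥ inner = 36 5c 5c 5c 5c 5c 5c ∥ 61.
Outer hash (tag): sum = 54+92+92+92+92+92+92+97 = 703; mod 256 = 191 → bf.

bf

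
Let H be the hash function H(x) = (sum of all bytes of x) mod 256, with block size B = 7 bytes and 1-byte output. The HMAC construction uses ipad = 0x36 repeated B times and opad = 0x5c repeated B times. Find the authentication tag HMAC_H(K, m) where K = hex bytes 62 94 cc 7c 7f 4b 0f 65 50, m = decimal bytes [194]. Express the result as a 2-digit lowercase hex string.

b8

Key hex bytes 62 94 cc 7c 7f 4b 0f 65 50 is 9 bytes > B = 7, so hash it first: H(key) = cc, then zero-pad to 7 bytes: K' = cc 00 00 00 00 00 00.
K' ⊕ ipad = fa 36 36 36 36 36 36.  K' ⊕ opad = 90 5c 5c 5c 5c 5c 5c.
Inner input = (K'⊕ipad) ∥ m = fa 36 36 36 36 36 36 ∥ c2.
Inner hash: sum = 250+54+54+54+54+54+54+194 = 768; mod 256 = 0 → 00.
Outer input = (K'⊕opad) ∥ inner = 90 5c 5c 5c 5c 5c 5c ∥ 00.
Outer hash (tag): sum = 144+92+92+92+92+92+92+0 = 696; mod 256 = 184 → b8.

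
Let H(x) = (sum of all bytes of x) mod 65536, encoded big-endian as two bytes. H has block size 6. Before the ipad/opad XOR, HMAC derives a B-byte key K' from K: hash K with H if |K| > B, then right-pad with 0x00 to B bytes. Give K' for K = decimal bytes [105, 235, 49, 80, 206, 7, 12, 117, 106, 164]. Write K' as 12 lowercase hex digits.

|K| = 10 > B = 6, so first hash the key.
H(K): sum = 105+235+49+80+206+7+12+117+106+164 = 1081 → 04 39.
Zero-pad H(K) = 04 39 to 6 bytes: K' = 04 39 00 00 00 00.

043900000000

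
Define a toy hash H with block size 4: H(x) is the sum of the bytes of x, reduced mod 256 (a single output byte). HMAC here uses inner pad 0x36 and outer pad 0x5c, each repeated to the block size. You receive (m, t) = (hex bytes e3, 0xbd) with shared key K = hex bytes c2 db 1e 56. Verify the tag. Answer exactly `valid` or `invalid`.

valid

Key hex bytes c2 db 1e 56 is exactly B = 4 bytes: K' = c2 db 1e 56.
K' ⊕ ipad = f4 ed 28 60; K' ⊕ opad = 9e 87 42 0a.
Inner hash: sum = 244+237+40+96+227 = 844; mod 256 = 76 → 4c.
Outer hash (recomputed tag): sum = 158+135+66+10+76 = 445; mod 256 = 189 → bd.
Recomputed tag = bd; claimed = bd → match.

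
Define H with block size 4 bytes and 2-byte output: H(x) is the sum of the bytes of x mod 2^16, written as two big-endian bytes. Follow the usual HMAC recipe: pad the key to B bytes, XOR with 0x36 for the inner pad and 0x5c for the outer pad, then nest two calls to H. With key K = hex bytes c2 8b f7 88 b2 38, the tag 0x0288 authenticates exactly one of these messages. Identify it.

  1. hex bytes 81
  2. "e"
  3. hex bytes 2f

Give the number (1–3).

2

Key hex bytes c2 8b f7 88 b2 38 is 6 bytes > B = 4, so hash it first: H(key) = 03 b6, then zero-pad to 4 bytes: K' = 03 b6 00 00.
K' ⊕ ipad = 35 80 36 36; K' ⊕ opad = 5f ea 5c 5c.
m1: inner = H(35 80 36 36 81) = 01 a2; tag = H(5f ea 5c 5c 01 a2) = 02a4
m2: inner = H(35 80 36 36 65) = 01 86; tag = H(5f ea 5c 5c 01 86) = 0288 ← matches
m3: inner = H(35 80 36 36 2f) = 01 50; tag = H(5f ea 5c 5c 01 50) = 0252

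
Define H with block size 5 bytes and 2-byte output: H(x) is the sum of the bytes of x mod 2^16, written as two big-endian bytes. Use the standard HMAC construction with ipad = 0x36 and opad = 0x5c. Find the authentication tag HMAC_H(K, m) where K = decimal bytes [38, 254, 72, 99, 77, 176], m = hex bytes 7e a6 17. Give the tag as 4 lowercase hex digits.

0210

Key decimal bytes [38, 254, 72, 99, 77, 176] = 26 fe 48 63 4d b0 is 6 bytes > B = 5, so hash it first: H(key) = 02 cc, then zero-pad to 5 bytes: K' = 02 cc 00 00 00.
K' ⊕ ipad = 34 fa 36 36 36.  K' ⊕ opad = 5e 90 5c 5c 5c.
Inner input = (K'⊕ipad) ∥ m = 34 fa 36 36 36 ∥ 7e a6 17.
Inner hash: sum = 52+250+54+54+54+126+166+23 = 779 → 03 0b.
Outer input = (K'⊕opad) ∥ inner = 5e 90 5c 5c 5c ∥ 03 0b.
Outer hash (tag): sum = 94+144+92+92+92+3+11 = 528 → 02 10.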